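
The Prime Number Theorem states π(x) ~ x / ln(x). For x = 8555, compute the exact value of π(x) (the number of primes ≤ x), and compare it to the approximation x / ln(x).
π(8555) = 1066;  x/ln(x) ≈ 944.86;  relative error ≈ 11.36%.

Directly count primes up to 8555: π(8555) = 1066. The PNT approximation gives 8555/ln(8555) ≈ 8555/9.05427 ≈ 944.86. Relative error (π(x) − x/ln(x)) / π(x) ≈ 11.36%; the approximation is known to undercount slightly (Li(x) is a better estimate).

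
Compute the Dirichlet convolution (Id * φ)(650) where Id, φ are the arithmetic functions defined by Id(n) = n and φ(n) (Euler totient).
(Id * φ)(650) = 4875

Divisors of 650: [1, 2, 5, 10, 13, 25, 26, 50, 65, 130, 325, 650]. For each d | 650:
  d = 1: Id(1) · φ(650/1) = 1 · 240 = 240
  d = 2: Id(2) · φ(650/2) = 2 · 240 = 480
  d = 5: Id(5) · φ(650/5) = 5 · 48 = 240
  d = 10: Id(10) · φ(650/10) = 10 · 48 = 480
  d = 13: Id(13) · φ(650/13) = 13 · 20 = 260
  d = 25: Id(25) · φ(650/25) = 25 · 12 = 300
  d = 26: Id(26) · φ(650/26) = 26 · 20 = 520
  d = 50: Id(50) · φ(650/50) = 50 · 12 = 600
  d = 65: Id(65) · φ(650/65) = 65 · 4 = 260
  d = 130: Id(130) · φ(650/130) = 130 · 4 = 520
  d = 325: Id(325) · φ(650/325) = 325 · 1 = 325
  d = 650: Id(650) · φ(650/650) = 650 · 1 = 650
Summing: (Id * φ)(650) = 240 + 480 + 240 + 480 + 260 + 300 + 520 + 600 + 260 + 520 + 325 + 650 = 4875.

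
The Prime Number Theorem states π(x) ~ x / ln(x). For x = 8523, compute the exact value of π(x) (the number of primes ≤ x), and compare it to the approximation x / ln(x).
π(8523) = 1062;  x/ln(x) ≈ 941.71;  relative error ≈ 11.33%.

Directly count primes up to 8523: π(8523) = 1062. The PNT approximation gives 8523/ln(8523) ≈ 8523/9.05052 ≈ 941.71. Relative error (π(x) − x/ln(x)) / π(x) ≈ 11.33%; the approximation is known to undercount slightly (Li(x) is a better estimate).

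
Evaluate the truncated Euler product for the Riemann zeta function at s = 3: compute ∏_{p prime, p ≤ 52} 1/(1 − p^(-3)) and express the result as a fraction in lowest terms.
∏ = 1417934272824755236225375034446860319/1179638474528270622029363943840940032

The primes p ≤ 52 are [2, 3, 5, 7, 11, 13, 17, 19, 23, 29, 31, 37, 41, 43, 47]. For each prime, (1 − 1/p^3)^(-1) = p^3 / (p^3 − 1). The product is (1 − 1/2^3)^(-1), (1 − 1/3^3)^(-1), (1 − 1/5^3)^(-1), (1 − 1/7^3)^(-1), (1 − 1/11^3)^(-1), (1 − 1/13^3)^(-1), (1 − 1/17^3)^(-1), (1 − 1/19^3)^(-1), (1 − 1/23^3)^(-1), (1 − 1/29^3)^(-1), (1 − 1/31^3)^(-1), (1 − 1/37^3)^(-1), (1 − 1/41^3)^(-1), (1 − 1/43^3)^(-1), (1 − 1/47^3)^(-1) = ∏ p^3 / (p^3 − 1) = 1417934272824755236225375034446860319/1179638474528270622029363943840940032.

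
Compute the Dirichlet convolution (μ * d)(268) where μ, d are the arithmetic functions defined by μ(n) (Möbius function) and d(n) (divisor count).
(μ * d)(268) = 1

Divisors of 268: [1, 2, 4, 67, 134, 268]. For each d | 268:
  d = 1: μ(1) · d(268/1) = 1 · 6 = 6
  d = 2: μ(2) · d(268/2) = -1 · 4 = -4
  d = 4: μ(4) · d(268/4) = 0 · 2 = 0
  d = 67: μ(67) · d(268/67) = -1 · 3 = -3
  d = 134: μ(134) · d(268/134) = 1 · 2 = 2
  d = 268: μ(268) · d(268/268) = 0 · 1 = 0
Summing: (μ * d)(268) = 6 + -4 + 0 + -3 + 2 + 0 = 1.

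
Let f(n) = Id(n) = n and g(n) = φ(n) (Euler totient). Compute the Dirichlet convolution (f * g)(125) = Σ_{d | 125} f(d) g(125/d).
(Id * φ)(125) = 425

Divisors of 125: [1, 5, 25, 125]. For each d | 125:
  d = 1: Id(1) · φ(125/1) = 1 · 100 = 100
  d = 5: Id(5) · φ(125/5) = 5 · 20 = 100
  d = 25: Id(25) · φ(125/25) = 25 · 4 = 100
  d = 125: Id(125) · φ(125/125) = 125 · 1 = 125
Summing: (Id * φ)(125) = 100 + 100 + 100 + 125 = 425.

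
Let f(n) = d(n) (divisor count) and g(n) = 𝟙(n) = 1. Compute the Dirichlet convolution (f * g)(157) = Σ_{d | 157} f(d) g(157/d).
(d * 𝟙)(157) = 3

Divisors of 157: [1, 157]. For each d | 157:
  d = 1: d(1) · 𝟙(157/1) = 1 · 1 = 1
  d = 157: d(157) · 𝟙(157/157) = 2 · 1 = 2
Summing: (d * 𝟙)(157) = 1 + 2 = 3.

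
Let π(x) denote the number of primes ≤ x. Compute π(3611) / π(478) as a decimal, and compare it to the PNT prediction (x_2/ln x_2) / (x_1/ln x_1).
π(3611)/π(478) = 504/91 ≈ 5.5385;  PNT prediction ≈ 5.6896.

π(478) = 91 and π(3611) = 504, so π(3611)/π(478) ≈ 5.5385. The PNT-predicted ratio is (3611/ln(3611)) / (478/ln(478)) ≈ 5.6896. The two agree to within a few percent, as expected.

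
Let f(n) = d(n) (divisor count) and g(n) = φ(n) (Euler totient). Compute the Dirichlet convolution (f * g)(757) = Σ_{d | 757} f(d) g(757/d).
(d * φ)(757) = 758

Divisors of 757: [1, 757]. For each d | 757:
  d = 1: d(1) · φ(757/1) = 1 · 756 = 756
  d = 757: d(757) · φ(757/757) = 2 · 1 = 2
Summing: (d * φ)(757) = 756 + 2 = 758.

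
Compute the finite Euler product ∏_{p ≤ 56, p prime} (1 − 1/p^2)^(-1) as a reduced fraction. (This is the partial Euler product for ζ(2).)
∏ = 35034630647548196605993834769/21373637931227167970033664000

The primes p ≤ 56 are [2, 3, 5, 7, 11, 13, 17, 19, 23, 29, 31, 37, 41, 43, 47, 53]. For each prime, (1 − 1/p^2)^(-1) = p^2 / (p^2 − 1). The product is (1 − 1/2^2)^(-1), (1 − 1/3^2)^(-1), (1 − 1/5^2)^(-1), (1 − 1/7^2)^(-1), (1 − 1/11^2)^(-1), (1 − 1/13^2)^(-1), (1 − 1/17^2)^(-1), (1 − 1/19^2)^(-1), (1 − 1/23^2)^(-1), (1 − 1/29^2)^(-1), (1 − 1/31^2)^(-1), (1 − 1/37^2)^(-1), (1 − 1/41^2)^(-1), (1 − 1/43^2)^(-1), (1 − 1/47^2)^(-1), (1 − 1/53^2)^(-1) = ∏ p^2 / (p^2 − 1) = 35034630647548196605993834769/21373637931227167970033664000.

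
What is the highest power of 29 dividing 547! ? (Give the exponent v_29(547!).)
v_29(547!) = 18

Legendre's formula: v_p(n!) = Σ_{k ≥ 1} ⌊n / p^k⌋. For p = 29, n = 547, the terms are:
  ⌊547/29^1⌋ = ⌊547/29⌋ = 18
(the next term ⌊547/29^2⌋ = 0, terminating the sum). Summing: v_29(547!) = 18 = 18.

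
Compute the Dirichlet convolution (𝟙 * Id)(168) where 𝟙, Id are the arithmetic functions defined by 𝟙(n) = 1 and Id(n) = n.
(𝟙 * Id)(168) = 480

Divisors of 168: [1, 2, 3, 4, 6, 7, 8, 12, 14, 21, 24, 28, 42, 56, 84, 168]. For each d | 168:
  d = 1: 𝟙(1) · Id(168/1) = 1 · 168 = 168
  d = 2: 𝟙(2) · Id(168/2) = 1 · 84 = 84
  d = 3: 𝟙(3) · Id(168/3) = 1 · 56 = 56
  d = 4: 𝟙(4) · Id(168/4) = 1 · 42 = 42
  d = 6: 𝟙(6) · Id(168/6) = 1 · 28 = 28
  d = 7: 𝟙(7) · Id(168/7) = 1 · 24 = 24
  d = 8: 𝟙(8) · Id(168/8) = 1 · 21 = 21
  d = 12: 𝟙(12) · Id(168/12) = 1 · 14 = 14
  d = 14: 𝟙(14) · Id(168/14) = 1 · 12 = 12
  d = 21: 𝟙(21) · Id(168/21) = 1 · 8 = 8
  d = 24: 𝟙(24) · Id(168/24) = 1 · 7 = 7
  d = 28: 𝟙(28) · Id(168/28) = 1 · 6 = 6
  d = 42: 𝟙(42) · Id(168/42) = 1 · 4 = 4
  d = 56: 𝟙(56) · Id(168/56) = 1 · 3 = 3
  d = 84: 𝟙(84) · Id(168/84) = 1 · 2 = 2
  d = 168: 𝟙(168) · Id(168/168) = 1 · 1 = 1
Summing: (𝟙 * Id)(168) = 168 + 84 + 56 + 42 + 28 + 24 + 21 + 14 + 12 + 8 + 7 + 6 + 4 + 3 + 2 + 1 = 480.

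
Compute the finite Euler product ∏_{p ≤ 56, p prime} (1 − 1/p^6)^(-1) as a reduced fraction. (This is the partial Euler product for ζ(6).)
∏ = 16399916697843255011967930971578711261087839227653922144798329822985430357794635/16120340632419383592544649060829667066167081196619966516987203957241678930116608

The primes p ≤ 56 are [2, 3, 5, 7, 11, 13, 17, 19, 23, 29, 31, 37, 41, 43, 47, 53]. For each prime, (1 − 1/p^6)^(-1) = p^6 / (p^6 − 1). The product is (1 − 1/2^6)^(-1), (1 − 1/3^6)^(-1), (1 − 1/5^6)^(-1), (1 − 1/7^6)^(-1), (1 − 1/11^6)^(-1), (1 − 1/13^6)^(-1), (1 − 1/17^6)^(-1), (1 − 1/19^6)^(-1), (1 − 1/23^6)^(-1), (1 − 1/29^6)^(-1), (1 − 1/31^6)^(-1), (1 − 1/37^6)^(-1), (1 − 1/41^6)^(-1), (1 − 1/43^6)^(-1), (1 − 1/47^6)^(-1), (1 − 1/53^6)^(-1) = ∏ p^6 / (p^6 − 1) = 16399916697843255011967930971578711261087839227653922144798329822985430357794635/16120340632419383592544649060829667066167081196619966516987203957241678930116608.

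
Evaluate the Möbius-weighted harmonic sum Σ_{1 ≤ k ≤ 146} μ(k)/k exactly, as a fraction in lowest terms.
Σ μ(k)/k = 66670440746206079837278951558338834430808994180477323/3338215550199730022503077710549980019122111551066811030

Values of μ(k) for 1 ≤ k ≤ 146: μ(1) = 1, μ(2) = -1, μ(3) = -1, μ(5) = -1, μ(6) = 1, μ(7) = -1, μ(10) = 1, μ(11) = -1, μ(13) = -1, μ(14) = 1, μ(15) = 1, μ(17) = -1, μ(19) = -1, μ(21) = 1, μ(22) = 1, μ(23) = -1, μ(26) = 1, μ(29) = -1, μ(30) = -1, μ(31) = -1, μ(33) = 1, μ(34) = 1, μ(35) = 1, μ(37) = -1, μ(38) = 1, μ(39) = 1, μ(41) = -1, μ(42) = -1, μ(43) = -1, μ(46) = 1, μ(47) = -1, μ(51) = 1, μ(53) = -1, μ(55) = 1, μ(57) = 1, μ(58) = 1, μ(59) = -1, μ(61) = -1, μ(62) = 1, μ(65) = 1, μ(66) = -1, μ(67) = -1, μ(69) = 1, μ(70) = -1, μ(71) = -1, μ(73) = -1, μ(74) = 1, μ(77) = 1, μ(78) = -1, μ(79) = -1, μ(82) = 1, μ(83) = -1, μ(85) = 1, μ(86) = 1, μ(87) = 1, μ(89) = -1, μ(91) = 1, μ(93) = 1, μ(94) = 1, μ(95) = 1, μ(97) = -1, μ(101) = -1, μ(102) = -1, μ(103) = -1, μ(105) = -1, μ(106) = 1, μ(107) = -1, μ(109) = -1, μ(110) = -1, μ(111) = 1, μ(113) = -1, μ(114) = -1, μ(115) = 1, μ(118) = 1, μ(119) = 1, μ(122) = 1, μ(123) = 1, μ(127) = -1, μ(129) = 1, μ(130) = -1, μ(131) = -1, μ(133) = 1, μ(134) = 1, μ(137) = -1, μ(138) = -1, μ(139) = -1, μ(141) = 1, μ(142) = 1, μ(143) = 1, μ(145) = 1, μ(146) = 1, with μ = 0 on non-squarefree integers. Summing μ(k)/k for k where μ(k) ≠ 0 gives 66670440746206079837278951558338834430808994180477323/3338215550199730022503077710549980019122111551066811030 ≈ 0.0200. (PNT ⟺ this sum → 0 as n → ∞.)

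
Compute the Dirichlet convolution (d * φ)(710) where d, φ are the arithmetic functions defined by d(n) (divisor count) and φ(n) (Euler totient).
(d * φ)(710) = 1296

Divisors of 710: [1, 2, 5, 10, 71, 142, 355, 710]. For each d | 710:
  d = 1: d(1) · φ(710/1) = 1 · 280 = 280
  d = 2: d(2) · φ(710/2) = 2 · 280 = 560
  d = 5: d(5) · φ(710/5) = 2 · 70 = 140
  d = 10: d(10) · φ(710/10) = 4 · 70 = 280
  d = 71: d(71) · φ(710/71) = 2 · 4 = 8
  d = 142: d(142) · φ(710/142) = 4 · 4 = 16
  d = 355: d(355) · φ(710/355) = 4 · 1 = 4
  d = 710: d(710) · φ(710/710) = 8 · 1 = 8
Summing: (d * φ)(710) = 280 + 560 + 140 + 280 + 8 + 16 + 4 + 8 = 1296.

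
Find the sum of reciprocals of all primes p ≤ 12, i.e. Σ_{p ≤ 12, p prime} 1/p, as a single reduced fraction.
Σ 1/p = 2927/2310

π(12) = 5, so the primes ≤ 12 are [2, 3, 5, 7, 11]. Summing 1/p over these primes: 2927/2310 ≈ 1.2671. Mertens estimate ln ln(12) + 0.2615 ≈ 1.1717.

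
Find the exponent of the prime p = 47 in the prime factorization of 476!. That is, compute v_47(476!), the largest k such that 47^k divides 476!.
v_47(476!) = 10

Legendre's formula: v_p(n!) = Σ_{k ≥ 1} ⌊n / p^k⌋. For p = 47, n = 476, the terms are:
  ⌊476/47^1⌋ = ⌊476/47⌋ = 10
(the next term ⌊476/47^2⌋ = 0, terminating the sum). Summing: v_47(476!) = 10 = 10.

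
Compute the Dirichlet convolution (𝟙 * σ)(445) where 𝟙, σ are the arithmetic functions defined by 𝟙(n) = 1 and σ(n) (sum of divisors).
(𝟙 * σ)(445) = 637

Divisors of 445: [1, 5, 89, 445]. For each d | 445:
  d = 1: 𝟙(1) · σ(445/1) = 1 · 540 = 540
  d = 5: 𝟙(5) · σ(445/5) = 1 · 90 = 90
  d = 89: 𝟙(89) · σ(445/89) = 1 · 6 = 6
  d = 445: 𝟙(445) · σ(445/445) = 1 · 1 = 1
Summing: (𝟙 * σ)(445) = 540 + 90 + 6 + 1 = 637.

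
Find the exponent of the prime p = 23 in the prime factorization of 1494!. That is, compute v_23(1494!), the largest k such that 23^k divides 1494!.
v_23(1494!) = 66

Legendre's formula: v_p(n!) = Σ_{k ≥ 1} ⌊n / p^k⌋. For p = 23, n = 1494, the terms are:
  ⌊1494/23^1⌋ = ⌊1494/23⌋ = 64
  ⌊1494/23^2⌋ = ⌊1494/529⌋ = 2
(the next term ⌊1494/23^3⌋ = 0, terminating the sum). Summing: v_23(1494!) = 64 + 2 = 66.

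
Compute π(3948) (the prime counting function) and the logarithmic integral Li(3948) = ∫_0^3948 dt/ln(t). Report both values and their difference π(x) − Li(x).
π(3948) = 548;  Li(3948) ≈ 559.09;  π(x) − Li(x) ≈ -11.09.

Direct count of primes ≤ 3948 gives π(3948) = 548. Numerical evaluation of the logarithmic integral gives Li(3948) ≈ 559.09. The difference π(x) − Li(x) ≈ -11.09 is typically negative for small/moderate x (Li(x) overestimates), though Littlewood's theorem shows this sign changes infinitely often.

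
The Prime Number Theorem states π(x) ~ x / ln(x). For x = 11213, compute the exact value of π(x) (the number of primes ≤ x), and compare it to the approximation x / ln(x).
π(11213) = 1357;  x/ln(x) ≈ 1202.49;  relative error ≈ 11.39%.

Directly count primes up to 11213: π(11213) = 1357. The PNT approximation gives 11213/ln(11213) ≈ 11213/9.32483 ≈ 1202.49. Relative error (π(x) − x/ln(x)) / π(x) ≈ 11.39%; the approximation is known to undercount slightly (Li(x) is a better estimate).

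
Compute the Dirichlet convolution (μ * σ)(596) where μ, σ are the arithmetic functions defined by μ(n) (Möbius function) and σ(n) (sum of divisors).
(μ * σ)(596) = 596

Divisors of 596: [1, 2, 4, 149, 298, 596]. For each d | 596:
  d = 1: μ(1) · σ(596/1) = 1 · 1050 = 1050
  d = 2: μ(2) · σ(596/2) = -1 · 450 = -450
  d = 4: μ(4) · σ(596/4) = 0 · 150 = 0
  d = 149: μ(149) · σ(596/149) = -1 · 7 = -7
  d = 298: μ(298) · σ(596/298) = 1 · 3 = 3
  d = 596: μ(596) · σ(596/596) = 0 · 1 = 0
Summing: (μ * σ)(596) = 1050 + -450 + 0 + -7 + 3 + 0 = 596.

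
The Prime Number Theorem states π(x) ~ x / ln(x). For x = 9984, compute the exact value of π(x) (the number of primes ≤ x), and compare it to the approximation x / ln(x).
π(9984) = 1229;  x/ln(x) ≈ 1084.19;  relative error ≈ 11.78%.

Directly count primes up to 9984: π(9984) = 1229. The PNT approximation gives 9984/ln(9984) ≈ 9984/9.20874 ≈ 1084.19. Relative error (π(x) − x/ln(x)) / π(x) ≈ 11.78%; the approximation is known to undercount slightly (Li(x) is a better estimate).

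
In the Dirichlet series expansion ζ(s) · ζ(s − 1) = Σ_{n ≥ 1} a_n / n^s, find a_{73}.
σ(73) = 74

In the product (Σ m^0/m^s)(Σ k / k^s) = Σ (Σ_{d | n} d) / n^s, the coefficient of 1/n^s is σ(n) = Σ_{d | n} d. For n = 73, divisors are [1, 73]; summing: σ(73) = 74.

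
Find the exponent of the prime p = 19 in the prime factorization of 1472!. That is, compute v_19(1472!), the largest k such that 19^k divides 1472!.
v_19(1472!) = 81

Legendre's formula: v_p(n!) = Σ_{k ≥ 1} ⌊n / p^k⌋. For p = 19, n = 1472, the terms are:
  ⌊1472/19^1⌋ = ⌊1472/19⌋ = 77
  ⌊1472/19^2⌋ = ⌊1472/361⌋ = 4
(the next term ⌊1472/19^3⌋ = 0, terminating the sum). Summing: v_19(1472!) = 77 + 4 = 81.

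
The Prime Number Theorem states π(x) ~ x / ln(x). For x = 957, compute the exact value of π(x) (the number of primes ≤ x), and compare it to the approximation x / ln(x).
π(957) = 162;  x/ln(x) ≈ 139.43;  relative error ≈ 13.93%.

Directly count primes up to 957: π(957) = 162. The PNT approximation gives 957/ln(957) ≈ 957/6.86380 ≈ 139.43. Relative error (π(x) − x/ln(x)) / π(x) ≈ 13.93%; the approximation is known to undercount slightly (Li(x) is a better estimate).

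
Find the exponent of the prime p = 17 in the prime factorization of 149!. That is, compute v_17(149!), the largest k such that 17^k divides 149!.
v_17(149!) = 8

Legendre's formula: v_p(n!) = Σ_{k ≥ 1} ⌊n / p^k⌋. For p = 17, n = 149, the terms are:
  ⌊149/17^1⌋ = ⌊149/17⌋ = 8
(the next term ⌊149/17^2⌋ = 0, terminating the sum). Summing: v_17(149!) = 8 = 8.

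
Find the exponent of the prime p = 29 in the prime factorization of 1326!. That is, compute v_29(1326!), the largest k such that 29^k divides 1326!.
v_29(1326!) = 46

Legendre's formula: v_p(n!) = Σ_{k ≥ 1} ⌊n / p^k⌋. For p = 29, n = 1326, the terms are:
  ⌊1326/29^1⌋ = ⌊1326/29⌋ = 45
  ⌊1326/29^2⌋ = ⌊1326/841⌋ = 1
(the next term ⌊1326/29^3⌋ = 0, terminating the sum). Summing: v_29(1326!) = 45 + 1 = 46.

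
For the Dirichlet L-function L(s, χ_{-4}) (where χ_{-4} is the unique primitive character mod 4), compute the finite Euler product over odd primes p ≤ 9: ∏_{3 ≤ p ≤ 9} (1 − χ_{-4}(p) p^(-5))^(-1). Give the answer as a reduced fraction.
∏ = 12762815625/12811998848

The odd primes p ≤ 9 are [3, 5, 7]. For each, χ(p) = 1 if p ≡ 1 mod 4, χ(p) = −1 if p ≡ 3 mod 4. Taking (1 − χ(p)/p^5)^(-1) = p^5/(p^5 − χ(p)): (1 − (-1)/3^5)^(-1) · (1 − (1)/5^5)^(-1) · (1 − (-1)/7^5)^(-1) = 12762815625/12811998848.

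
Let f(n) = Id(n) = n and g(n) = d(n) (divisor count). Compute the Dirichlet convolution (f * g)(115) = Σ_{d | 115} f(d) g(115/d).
(Id * d)(115) = 175

Divisors of 115: [1, 5, 23, 115]. For each d | 115:
  d = 1: Id(1) · d(115/1) = 1 · 4 = 4
  d = 5: Id(5) · d(115/5) = 5 · 2 = 10
  d = 23: Id(23) · d(115/23) = 23 · 2 = 46
  d = 115: Id(115) · d(115/115) = 115 · 1 = 115
Summing: (Id * d)(115) = 4 + 10 + 46 + 115 = 175.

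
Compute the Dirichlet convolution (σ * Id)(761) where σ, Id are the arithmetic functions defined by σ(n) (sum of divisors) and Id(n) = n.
(σ * Id)(761) = 1523

Divisors of 761: [1, 761]. For each d | 761:
  d = 1: σ(1) · Id(761/1) = 1 · 761 = 761
  d = 761: σ(761) · Id(761/761) = 762 · 1 = 762
Summing: (σ * Id)(761) = 761 + 762 = 1523.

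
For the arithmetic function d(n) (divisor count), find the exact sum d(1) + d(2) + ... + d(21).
Σ_{n ≤ 21} d(n) = 70

Compute d(n) for each 1 ≤ n ≤ 21: d(1) = 1, d(2) = 2, d(3) = 2, d(4) = 3, d(5) = 2, d(6) = 4, d(7) = 2, d(8) = 4, d(9) = 3, d(10) = 4, d(11) = 2, d(12) = 6, d(13) = 2, d(14) = 4, d(15) = 4, d(16) = 5, d(17) = 2, d(18) = 6, d(19) = 2, d(20) = 6, d(21) = 4. Summing all 21 values: 70. (Dirichlet's divisor formula: Σ_{n ≤ x} d(n) = x ln(x) + (2γ − 1) x + O(√x). For x = 21, the asymptotic estimate is ≈ 67.18.)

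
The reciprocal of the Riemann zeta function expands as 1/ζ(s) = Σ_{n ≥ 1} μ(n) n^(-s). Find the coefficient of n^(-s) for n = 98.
μ(98) = 0

Factor n = 98 = 2 · 7^2. μ(n) = 0 if any exponent ≥ 2 (not squarefree); otherwise μ(n) = (−1)^{ω(n)} where ω(n) is the number of distinct prime factors. Applying: μ(98) = 0.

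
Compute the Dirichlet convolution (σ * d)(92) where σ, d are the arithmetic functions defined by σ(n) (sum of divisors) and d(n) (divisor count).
(σ * d)(92) = 416

Divisors of 92: [1, 2, 4, 23, 46, 92]. For each d | 92:
  d = 1: σ(1) · d(92/1) = 1 · 6 = 6
  d = 2: σ(2) · d(92/2) = 3 · 4 = 12
  d = 4: σ(4) · d(92/4) = 7 · 2 = 14
  d = 23: σ(23) · d(92/23) = 24 · 3 = 72
  d = 46: σ(46) · d(92/46) = 72 · 2 = 144
  d = 92: σ(92) · d(92/92) = 168 · 1 = 168
Summing: (σ * d)(92) = 6 + 12 + 14 + 72 + 144 + 168 = 416.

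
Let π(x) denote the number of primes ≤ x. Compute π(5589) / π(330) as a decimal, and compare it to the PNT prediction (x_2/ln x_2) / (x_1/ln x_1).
π(5589)/π(330) = 737/66 ≈ 11.1667;  PNT prediction ≈ 11.3826.

π(330) = 66 and π(5589) = 737, so π(5589)/π(330) ≈ 11.1667. The PNT-predicted ratio is (5589/ln(5589)) / (330/ln(330)) ≈ 11.3826. The two agree to within a few percent, as expected.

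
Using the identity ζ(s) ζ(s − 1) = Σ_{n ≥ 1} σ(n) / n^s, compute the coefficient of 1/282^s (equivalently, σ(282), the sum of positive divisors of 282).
σ(282) = 576

In the product (Σ m^0/m^s)(Σ k / k^s) = Σ (Σ_{d | n} d) / n^s, the coefficient of 1/n^s is σ(n) = Σ_{d | n} d. For n = 282, divisors are [1, 2, 3, 6, 47, 94, 141, 282]; summing: σ(282) = 576.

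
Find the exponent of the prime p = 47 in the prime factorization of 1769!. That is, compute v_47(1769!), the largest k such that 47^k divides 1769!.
v_47(1769!) = 37

Legendre's formula: v_p(n!) = Σ_{k ≥ 1} ⌊n / p^k⌋. For p = 47, n = 1769, the terms are:
  ⌊1769/47^1⌋ = ⌊1769/47⌋ = 37
(the next term ⌊1769/47^2⌋ = 0, terminating the sum). Summing: v_47(1769!) = 37 = 37.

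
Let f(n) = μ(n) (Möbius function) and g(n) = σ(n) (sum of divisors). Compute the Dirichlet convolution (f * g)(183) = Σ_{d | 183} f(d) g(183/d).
(μ * σ)(183) = 183

Divisors of 183: [1, 3, 61, 183]. For each d | 183:
  d = 1: μ(1) · σ(183/1) = 1 · 248 = 248
  d = 3: μ(3) · σ(183/3) = -1 · 62 = -62
  d = 61: μ(61) · σ(183/61) = -1 · 4 = -4
  d = 183: μ(183) · σ(183/183) = 1 · 1 = 1
Summing: (μ * σ)(183) = 248 + -62 + -4 + 1 = 183.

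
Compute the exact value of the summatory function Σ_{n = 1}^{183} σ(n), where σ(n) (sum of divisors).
Σ_{n ≤ 183} σ(n) = 27586

Compute σ(n) for each 1 ≤ n ≤ 183: σ(1) = 1, σ(2) = 3, σ(3) = 4, σ(4) = 7, σ(5) = 6, σ(6) = 12, σ(7) = 8, σ(8) = 15, σ(9) = 13, σ(10) = 18, σ(11) = 12, σ(12) = 28, σ(13) = 14, σ(14) = 24, σ(15) = 24, σ(16) = 31, σ(17) = 18, σ(18) = 39, σ(19) = 20, σ(20) = 42, σ(21) = 32, σ(22) = 36, σ(23) = 24, σ(24) = 60, σ(25) = 31, σ(26) = 42, σ(27) = 40, σ(28) = 56, σ(29) = 30, σ(30) = 72, σ(31) = 32, σ(32) = 63, σ(33) = 48, σ(34) = 54, σ(35) = 48, σ(36) = 91, σ(37) = 38, σ(38) = 60, σ(39) = 56, σ(40) = 90, σ(41) = 42, σ(42) = 96, σ(43) = 44, σ(44) = 84, σ(45) = 78, σ(46) = 72, σ(47) = 48, σ(48) = 124, σ(49) = 57, σ(50) = 93, σ(51) = 72, σ(52) = 98, σ(53) = 54, σ(54) = 120, σ(55) = 72, σ(56) = 120, σ(57) = 80, σ(58) = 90, σ(59) = 60, σ(60) = 168, σ(61) = 62, σ(62) = 96, σ(63) = 104, σ(64) = 127, σ(65) = 84, σ(66) = 144, σ(67) = 68, σ(68) = 126, σ(69) = 96, σ(70) = 144, σ(71) = 72, σ(72) = 195, σ(73) = 74, σ(74) = 114, σ(75) = 124, σ(76) = 140, σ(77) = 96, σ(78) = 168, σ(79) = 80, σ(80) = 186, σ(81) = 121, σ(82) = 126, σ(83) = 84, σ(84) = 224, σ(85) = 108, σ(86) = 132, σ(87) = 120, σ(88) = 180, σ(89) = 90, σ(90) = 234, σ(91) = 112, σ(92) = 168, σ(93) = 128, σ(94) = 144, σ(95) = 120, σ(96) = 252, σ(97) = 98, σ(98) = 171, σ(99) = 156, σ(100) = 217, σ(101) = 102, σ(102) = 216, σ(103) = 104, σ(104) = 210, σ(105) = 192, σ(106) = 162, σ(107) = 108, σ(108) = 280, σ(109) = 110, σ(110) = 216, σ(111) = 152, σ(112) = 248, σ(113) = 114, σ(114) = 240, σ(115) = 144, σ(116) = 210, σ(117) = 182, σ(118) = 180, σ(119) = 144, σ(120) = 360, σ(121) = 133, σ(122) = 186, σ(123) = 168, σ(124) = 224, σ(125) = 156, σ(126) = 312, σ(127) = 128, σ(128) = 255, σ(129) = 176, σ(130) = 252, σ(131) = 132, σ(132) = 336, σ(133) = 160, σ(134) = 204, σ(135) = 240, σ(136) = 270, σ(137) = 138, σ(138) = 288, σ(139) = 140, σ(140) = 336, σ(141) = 192, σ(142) = 216, σ(143) = 168, σ(144) = 403, σ(145) = 180, σ(146) = 222, σ(147) = 228, σ(148) = 266, σ(149) = 150, σ(150) = 372, σ(151) = 152, σ(152) = 300, σ(153) = 234, σ(154) = 288, σ(155) = 192, σ(156) = 392, σ(157) = 158, σ(158) = 240, σ(159) = 216, σ(160) = 378, σ(161) = 192, σ(162) = 363, σ(163) = 164, σ(164) = 294, σ(165) = 288, σ(166) = 252, σ(167) = 168, σ(168) = 480, σ(169) = 183, σ(170) = 324, σ(171) = 260, σ(172) = 308, σ(173) = 174, σ(174) = 360, σ(175) = 248, σ(176) = 372, σ(177) = 240, σ(178) = 270, σ(179) = 180, σ(180) = 546, σ(181) = 182, σ(182) = 336, σ(183) = 248. Summing all 183 values: 27586. (Average order: Σ_{n ≤ x} σ(n) ~ (π²/12) x². For x = 183, (π²/12)·183² ≈ 27543.60.)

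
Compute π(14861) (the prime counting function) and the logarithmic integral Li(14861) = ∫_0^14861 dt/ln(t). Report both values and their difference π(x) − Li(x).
π(14861) = 1740;  Li(14861) ≈ 1762.16;  π(x) − Li(x) ≈ -22.16.

Direct count of primes ≤ 14861 gives π(14861) = 1740. Numerical evaluation of the logarithmic integral gives Li(14861) ≈ 1762.16. The difference π(x) − Li(x) ≈ -22.16 is typically negative for small/moderate x (Li(x) overestimates), though Littlewood's theorem shows this sign changes infinitely often.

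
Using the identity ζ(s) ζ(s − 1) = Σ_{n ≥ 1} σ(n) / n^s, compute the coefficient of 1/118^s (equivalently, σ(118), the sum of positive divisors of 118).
σ(118) = 180

In the product (Σ m^0/m^s)(Σ k / k^s) = Σ (Σ_{d | n} d) / n^s, the coefficient of 1/n^s is σ(n) = Σ_{d | n} d. For n = 118, divisors are [1, 2, 59, 118]; summing: σ(118) = 180.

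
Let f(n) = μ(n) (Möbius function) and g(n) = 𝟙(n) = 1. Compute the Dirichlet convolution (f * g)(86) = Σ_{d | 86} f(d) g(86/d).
(μ * 𝟙)(86) = 0

Divisors of 86: [1, 2, 43, 86]. For each d | 86:
  d = 1: μ(1) · 𝟙(86/1) = 1 · 1 = 1
  d = 2: μ(2) · 𝟙(86/2) = -1 · 1 = -1
  d = 43: μ(43) · 𝟙(86/43) = -1 · 1 = -1
  d = 86: μ(86) · 𝟙(86/86) = 1 · 1 = 1
Summing: (μ * 𝟙)(86) = 1 + -1 + -1 + 1 = 0.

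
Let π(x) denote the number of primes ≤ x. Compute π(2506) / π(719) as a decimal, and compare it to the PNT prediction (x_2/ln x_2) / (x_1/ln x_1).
π(2506)/π(719) = 368/128 ≈ 2.8750;  PNT prediction ≈ 2.9294.

π(719) = 128 and π(2506) = 368, so π(2506)/π(719) ≈ 2.8750. The PNT-predicted ratio is (2506/ln(2506)) / (719/ln(719)) ≈ 2.9294. The two agree to within a few percent, as expected.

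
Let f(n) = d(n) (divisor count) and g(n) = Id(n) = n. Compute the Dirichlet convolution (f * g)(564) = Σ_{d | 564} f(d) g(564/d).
(d * Id)(564) = 2695

Divisors of 564: [1, 2, 3, 4, 6, 12, 47, 94, 141, 188, 282, 564]. For each d | 564:
  d = 1: d(1) · Id(564/1) = 1 · 564 = 564
  d = 2: d(2) · Id(564/2) = 2 · 282 = 564
  d = 3: d(3) · Id(564/3) = 2 · 188 = 376
  d = 4: d(4) · Id(564/4) = 3 · 141 = 423
  d = 6: d(6) · Id(564/6) = 4 · 94 = 376
  d = 12: d(12) · Id(564/12) = 6 · 47 = 282
  d = 47: d(47) · Id(564/47) = 2 · 12 = 24
  d = 94: d(94) · Id(564/94) = 4 · 6 = 24
  d = 141: d(141) · Id(564/141) = 4 · 4 = 16
  d = 188: d(188) · Id(564/188) = 6 · 3 = 18
  d = 282: d(282) · Id(564/282) = 8 · 2 = 16
  d = 564: d(564) · Id(564/564) = 12 · 1 = 12
Summing: (d * Id)(564) = 564 + 564 + 376 + 423 + 376 + 282 + 24 + 24 + 16 + 18 + 16 + 12 = 2695.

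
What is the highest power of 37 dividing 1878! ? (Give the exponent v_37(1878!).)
v_37(1878!) = 51

Legendre's formula: v_p(n!) = Σ_{k ≥ 1} ⌊n / p^k⌋. For p = 37, n = 1878, the terms are:
  ⌊1878/37^1⌋ = ⌊1878/37⌋ = 50
  ⌊1878/37^2⌋ = ⌊1878/1369⌋ = 1
(the next term ⌊1878/37^3⌋ = 0, terminating the sum). Summing: v_37(1878!) = 50 + 1 = 51.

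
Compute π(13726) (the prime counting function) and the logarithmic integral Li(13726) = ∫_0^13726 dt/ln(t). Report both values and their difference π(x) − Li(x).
π(13726) = 1624;  Li(13726) ≈ 1643.53;  π(x) − Li(x) ≈ -19.53.

Direct count of primes ≤ 13726 gives π(13726) = 1624. Numerical evaluation of the logarithmic integral gives Li(13726) ≈ 1643.53. The difference π(x) − Li(x) ≈ -19.53 is typically negative for small/moderate x (Li(x) overestimates), though Littlewood's theorem shows this sign changes infinitely often.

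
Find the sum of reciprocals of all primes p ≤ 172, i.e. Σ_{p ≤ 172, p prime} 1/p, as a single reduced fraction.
Σ 1/p = 1840793455149223796977553240989608507934961889604586193282330007699/962947420735983927056946215901134429196419130606213075415963491270

π(172) = 39, so the primes ≤ 172 are [2, 3, 5, 7, 11, 13, 17, 19, 23, 29, 31, 37, 41, 43, 47, 53, 59, 61, 67, 71, 73, 79, 83, 89, 97, 101, 103, 107, 109, 113, 127, 131, 137, 139, 149, 151, 157, 163, 167]. Summing 1/p over these primes: 1840793455149223796977553240989608507934961889604586193282330007699/962947420735983927056946215901134429196419130606213075415963491270 ≈ 1.9116. Mertens estimate ln ln(172) + 0.2615 ≈ 1.9000.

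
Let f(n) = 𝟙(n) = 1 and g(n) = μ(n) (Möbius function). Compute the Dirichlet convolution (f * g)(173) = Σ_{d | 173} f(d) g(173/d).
(𝟙 * μ)(173) = 0

Divisors of 173: [1, 173]. For each d | 173:
  d = 1: 𝟙(1) · μ(173/1) = 1 · -1 = -1
  d = 173: 𝟙(173) · μ(173/173) = 1 · 1 = 1
Summing: (𝟙 * μ)(173) = -1 + 1 = 0.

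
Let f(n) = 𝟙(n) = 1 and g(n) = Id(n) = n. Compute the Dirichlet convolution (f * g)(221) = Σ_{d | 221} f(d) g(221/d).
(𝟙 * Id)(221) = 252

Divisors of 221: [1, 13, 17, 221]. For each d | 221:
  d = 1: 𝟙(1) · Id(221/1) = 1 · 221 = 221
  d = 13: 𝟙(13) · Id(221/13) = 1 · 17 = 17
  d = 17: 𝟙(17) · Id(221/17) = 1 · 13 = 13
  d = 221: 𝟙(221) · Id(221/221) = 1 · 1 = 1
Summing: (𝟙 * Id)(221) = 221 + 17 + 13 + 1 = 252.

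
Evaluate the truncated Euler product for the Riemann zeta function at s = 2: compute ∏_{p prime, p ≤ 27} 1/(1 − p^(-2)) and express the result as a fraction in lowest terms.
∏ = 718188003533/440301256704

The primes p ≤ 27 are [2, 3, 5, 7, 11, 13, 17, 19, 23]. For each prime, (1 − 1/p^2)^(-1) = p^2 / (p^2 − 1). The product is (1 − 1/2^2)^(-1), (1 − 1/3^2)^(-1), (1 − 1/5^2)^(-1), (1 − 1/7^2)^(-1), (1 − 1/11^2)^(-1), (1 − 1/13^2)^(-1), (1 − 1/17^2)^(-1), (1 − 1/19^2)^(-1), (1 − 1/23^2)^(-1) = ∏ p^2 / (p^2 − 1) = 718188003533/440301256704.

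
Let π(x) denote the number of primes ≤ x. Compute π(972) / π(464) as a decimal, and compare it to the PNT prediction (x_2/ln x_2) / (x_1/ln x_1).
π(972)/π(464) = 164/90 ≈ 1.8222;  PNT prediction ≈ 1.8697.

π(464) = 90 and π(972) = 164, so π(972)/π(464) ≈ 1.8222. The PNT-predicted ratio is (972/ln(972)) / (464/ln(464)) ≈ 1.8697. The two agree to within a few percent, as expected.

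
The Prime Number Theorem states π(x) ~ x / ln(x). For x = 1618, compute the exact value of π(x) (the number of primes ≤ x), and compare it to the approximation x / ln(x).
π(1618) = 255;  x/ln(x) ≈ 218.98;  relative error ≈ 14.13%.

Directly count primes up to 1618: π(1618) = 255. The PNT approximation gives 1618/ln(1618) ≈ 1618/7.38895 ≈ 218.98. Relative error (π(x) − x/ln(x)) / π(x) ≈ 14.13%; the approximation is known to undercount slightly (Li(x) is a better estimate).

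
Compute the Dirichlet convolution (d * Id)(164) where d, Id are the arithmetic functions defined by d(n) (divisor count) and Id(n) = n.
(d * Id)(164) = 473

Divisors of 164: [1, 2, 4, 41, 82, 164]. For each d | 164:
  d = 1: d(1) · Id(164/1) = 1 · 164 = 164
  d = 2: d(2) · Id(164/2) = 2 · 82 = 164
  d = 4: d(4) · Id(164/4) = 3 · 41 = 123
  d = 41: d(41) · Id(164/41) = 2 · 4 = 8
  d = 82: d(82) · Id(164/82) = 4 · 2 = 8
  d = 164: d(164) · Id(164/164) = 6 · 1 = 6
Summing: (d * Id)(164) = 164 + 164 + 123 + 8 + 8 + 6 = 473.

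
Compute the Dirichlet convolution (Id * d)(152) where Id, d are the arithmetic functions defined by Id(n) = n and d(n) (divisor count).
(Id * d)(152) = 546

Divisors of 152: [1, 2, 4, 8, 19, 38, 76, 152]. For each d | 152:
  d = 1: Id(1) · d(152/1) = 1 · 8 = 8
  d = 2: Id(2) · d(152/2) = 2 · 6 = 12
  d = 4: Id(4) · d(152/4) = 4 · 4 = 16
  d = 8: Id(8) · d(152/8) = 8 · 2 = 16
  d = 19: Id(19) · d(152/19) = 19 · 4 = 76
  d = 38: Id(38) · d(152/38) = 38 · 3 = 114
  d = 76: Id(76) · d(152/76) = 76 · 2 = 152
  d = 152: Id(152) · d(152/152) = 152 · 1 = 152
Summing: (Id * d)(152) = 8 + 12 + 16 + 16 + 76 + 114 + 152 + 152 = 546.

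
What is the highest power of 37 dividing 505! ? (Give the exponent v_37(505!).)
v_37(505!) = 13

Legendre's formula: v_p(n!) = Σ_{k ≥ 1} ⌊n / p^k⌋. For p = 37, n = 505, the terms are:
  ⌊505/37^1⌋ = ⌊505/37⌋ = 13
(the next term ⌊505/37^2⌋ = 0, terminating the sum). Summing: v_37(505!) = 13 = 13.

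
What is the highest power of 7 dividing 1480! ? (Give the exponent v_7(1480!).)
v_7(1480!) = 245

Legendre's formula: v_p(n!) = Σ_{k ≥ 1} ⌊n / p^k⌋. For p = 7, n = 1480, the terms are:
  ⌊1480/7^1⌋ = ⌊1480/7⌋ = 211
  ⌊1480/7^2⌋ = ⌊1480/49⌋ = 30
  ⌊1480/7^3⌋ = ⌊1480/343⌋ = 4
(the next term ⌊1480/7^4⌋ = 0, terminating the sum). Summing: v_7(1480!) = 211 + 30 + 4 = 245.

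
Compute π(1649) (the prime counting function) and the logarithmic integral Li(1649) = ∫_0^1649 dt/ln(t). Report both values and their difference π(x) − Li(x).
π(1649) = 259;  Li(1649) ≈ 268.05;  π(x) − Li(x) ≈ -9.05.

Direct count of primes ≤ 1649 gives π(1649) = 259. Numerical evaluation of the logarithmic integral gives Li(1649) ≈ 268.05. The difference π(x) − Li(x) ≈ -9.05 is typically negative for small/moderate x (Li(x) overestimates), though Littlewood's theorem shows this sign changes infinitely often.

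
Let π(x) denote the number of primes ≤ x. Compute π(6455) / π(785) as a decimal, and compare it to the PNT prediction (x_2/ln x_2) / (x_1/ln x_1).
π(6455)/π(785) = 838/137 ≈ 6.1168;  PNT prediction ≈ 6.2480.

π(785) = 137 and π(6455) = 838, so π(6455)/π(785) ≈ 6.1168. The PNT-predicted ratio is (6455/ln(6455)) / (785/ln(785)) ≈ 6.2480. The two agree to within a few percent, as expected.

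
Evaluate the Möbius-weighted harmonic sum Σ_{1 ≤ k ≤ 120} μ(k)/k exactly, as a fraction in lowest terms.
Σ μ(k)/k = -57036343158881297864991132838495688289960443/6322010928083521557629041258308732498654937398

Values of μ(k) for 1 ≤ k ≤ 120: μ(1) = 1, μ(2) = -1, μ(3) = -1, μ(5) = -1, μ(6) = 1, μ(7) = -1, μ(10) = 1, μ(11) = -1, μ(13) = -1, μ(14) = 1, μ(15) = 1, μ(17) = -1, μ(19) = -1, μ(21) = 1, μ(22) = 1, μ(23) = -1, μ(26) = 1, μ(29) = -1, μ(30) = -1, μ(31) = -1, μ(33) = 1, μ(34) = 1, μ(35) = 1, μ(37) = -1, μ(38) = 1, μ(39) = 1, μ(41) = -1, μ(42) = -1, μ(43) = -1, μ(46) = 1, μ(47) = -1, μ(51) = 1, μ(53) = -1, μ(55) = 1, μ(57) = 1, μ(58) = 1, μ(59) = -1, μ(61) = -1, μ(62) = 1, μ(65) = 1, μ(66) = -1, μ(67) = -1, μ(69) = 1, μ(70) = -1, μ(71) = -1, μ(73) = -1, μ(74) = 1, μ(77) = 1, μ(78) = -1, μ(79) = -1, μ(82) = 1, μ(83) = -1, μ(85) = 1, μ(86) = 1, μ(87) = 1, μ(89) = -1, μ(91) = 1, μ(93) = 1, μ(94) = 1, μ(95) = 1, μ(97) = -1, μ(101) = -1, μ(102) = -1, μ(103) = -1, μ(105) = -1, μ(106) = 1, μ(107) = -1, μ(109) = -1, μ(110) = -1, μ(111) = 1, μ(113) = -1, μ(114) = -1, μ(115) = 1, μ(118) = 1, μ(119) = 1, with μ = 0 on non-squarefree integers. Summing μ(k)/k for k where μ(k) ≠ 0 gives -57036343158881297864991132838495688289960443/6322010928083521557629041258308732498654937398 ≈ -0.0090. (PNT ⟺ this sum → 0 as n → ∞.)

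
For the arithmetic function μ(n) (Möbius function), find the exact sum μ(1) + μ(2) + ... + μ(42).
Σ_{n ≤ 42} μ(n) = -2

Compute μ(n) for each 1 ≤ n ≤ 42: μ(1) = 1, μ(2) = -1, μ(3) = -1, μ(4) = 0, μ(5) = -1, μ(6) = 1, μ(7) = -1, μ(8) = 0, μ(9) = 0, μ(10) = 1, μ(11) = -1, μ(12) = 0, μ(13) = -1, μ(14) = 1, μ(15) = 1, μ(16) = 0, μ(17) = -1, μ(18) = 0, μ(19) = -1, μ(20) = 0, μ(21) = 1, μ(22) = 1, μ(23) = -1, μ(24) = 0, μ(25) = 0, μ(26) = 1, μ(27) = 0, μ(28) = 0, μ(29) = -1, μ(30) = -1, μ(31) = -1, μ(32) = 0, μ(33) = 1, μ(34) = 1, μ(35) = 1, μ(36) = 0, μ(37) = -1, μ(38) = 1, μ(39) = 1, μ(40) = 0, μ(41) = -1, μ(42) = -1. Summing all 42 values: -2. (Mertens function M(x) = Σ_{n ≤ x} μ(n); on average M(x) should be small (PNT ⟺ M(x) = o(x)).)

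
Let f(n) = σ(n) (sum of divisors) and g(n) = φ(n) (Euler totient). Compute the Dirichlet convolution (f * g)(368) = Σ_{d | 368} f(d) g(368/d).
(σ * φ)(368) = 3680

Divisors of 368: [1, 2, 4, 8, 16, 23, 46, 92, 184, 368]. For each d | 368:
  d = 1: σ(1) · φ(368/1) = 1 · 176 = 176
  d = 2: σ(2) · φ(368/2) = 3 · 88 = 264
  d = 4: σ(4) · φ(368/4) = 7 · 44 = 308
  d = 8: σ(8) · φ(368/8) = 15 · 22 = 330
  d = 16: σ(16) · φ(368/16) = 31 · 22 = 682
  d = 23: σ(23) · φ(368/23) = 24 · 8 = 192
  d = 46: σ(46) · φ(368/46) = 72 · 4 = 288
  d = 92: σ(92) · φ(368/92) = 168 · 2 = 336
  d = 184: σ(184) · φ(368/184) = 360 · 1 = 360
  d = 368: σ(368) · φ(368/368) = 744 · 1 = 744
Summing: (σ * φ)(368) = 176 + 264 + 308 + 330 + 682 + 192 + 288 + 336 + 360 + 744 = 3680.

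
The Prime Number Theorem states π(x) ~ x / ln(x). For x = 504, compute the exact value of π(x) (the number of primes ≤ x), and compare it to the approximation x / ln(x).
π(504) = 96;  x/ln(x) ≈ 81.00;  relative error ≈ 15.63%.

Directly count primes up to 504: π(504) = 96. The PNT approximation gives 504/ln(504) ≈ 504/6.22258 ≈ 81.00. Relative error (π(x) − x/ln(x)) / π(x) ≈ 15.63%; the approximation is known to undercount slightly (Li(x) is a better estimate).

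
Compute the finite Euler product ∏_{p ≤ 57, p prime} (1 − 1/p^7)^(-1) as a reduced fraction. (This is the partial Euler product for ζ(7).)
∏ = 72859781352345946164271325208512748367496302513429047898775811498046799405380225394802980517015901501332936608125/72256491859259542003929080814473893559535113224475133477501839873036689289530416476883582246279412849505472872448

The primes p ≤ 57 are [2, 3, 5, 7, 11, 13, 17, 19, 23, 29, 31, 37, 41, 43, 47, 53]. For each prime, (1 − 1/p^7)^(-1) = p^7 / (p^7 − 1). The product is (1 − 1/2^7)^(-1), (1 − 1/3^7)^(-1), (1 − 1/5^7)^(-1), (1 − 1/7^7)^(-1), (1 − 1/11^7)^(-1), (1 − 1/13^7)^(-1), (1 − 1/17^7)^(-1), (1 − 1/19^7)^(-1), (1 − 1/23^7)^(-1), (1 − 1/29^7)^(-1), (1 − 1/31^7)^(-1), (1 − 1/37^7)^(-1), (1 − 1/41^7)^(-1), (1 − 1/43^7)^(-1), (1 − 1/47^7)^(-1), (1 − 1/53^7)^(-1) = ∏ p^7 / (p^7 − 1) = 72859781352345946164271325208512748367496302513429047898775811498046799405380225394802980517015901501332936608125/72256491859259542003929080814473893559535113224475133477501839873036689289530416476883582246279412849505472872448.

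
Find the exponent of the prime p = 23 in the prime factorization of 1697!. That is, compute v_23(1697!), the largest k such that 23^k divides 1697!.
v_23(1697!) = 76

Legendre's formula: v_p(n!) = Σ_{k ≥ 1} ⌊n / p^k⌋. For p = 23, n = 1697, the terms are:
  ⌊1697/23^1⌋ = ⌊1697/23⌋ = 73
  ⌊1697/23^2⌋ = ⌊1697/529⌋ = 3
(the next term ⌊1697/23^3⌋ = 0, terminating the sum). Summing: v_23(1697!) = 73 + 3 = 76.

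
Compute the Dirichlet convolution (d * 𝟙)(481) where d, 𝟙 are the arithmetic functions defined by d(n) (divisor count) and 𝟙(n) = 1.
(d * 𝟙)(481) = 9

Divisors of 481: [1, 13, 37, 481]. For each d | 481:
  d = 1: d(1) · 𝟙(481/1) = 1 · 1 = 1
  d = 13: d(13) · 𝟙(481/13) = 2 · 1 = 2
  d = 37: d(37) · 𝟙(481/37) = 2 · 1 = 2
  d = 481: d(481) · 𝟙(481/481) = 4 · 1 = 4
Summing: (d * 𝟙)(481) = 1 + 2 + 2 + 4 = 9.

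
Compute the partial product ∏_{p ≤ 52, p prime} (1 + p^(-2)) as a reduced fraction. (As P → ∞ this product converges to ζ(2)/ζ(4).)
∏ = 101793085732936000000000/67237345888235944242129

The primes p ≤ 52 are [2, 3, 5, 7, 11, 13, 17, 19, 23, 29, 31, 37, 41, 43, 47]. For each, (1 + 1/p^2) = (p^2 + 1)/p^2. Multiplying these fractions over p ∈ [2, 3, 5, 7, 11, 13, 17, 19, 23, 29, 31, 37, 41, 43, 47] gives 101793085732936000000000/67237345888235944242129. (In the limit P → ∞ this tends to ζ(2)/ζ(4).)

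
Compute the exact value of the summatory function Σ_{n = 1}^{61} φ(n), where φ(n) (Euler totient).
Σ_{n ≤ 61} φ(n) = 1162

Compute φ(n) for each 1 ≤ n ≤ 61: φ(1) = 1, φ(2) = 1, φ(3) = 2, φ(4) = 2, φ(5) = 4, φ(6) = 2, φ(7) = 6, φ(8) = 4, φ(9) = 6, φ(10) = 4, φ(11) = 10, φ(12) = 4, φ(13) = 12, φ(14) = 6, φ(15) = 8, φ(16) = 8, φ(17) = 16, φ(18) = 6, φ(19) = 18, φ(20) = 8, φ(21) = 12, φ(22) = 10, φ(23) = 22, φ(24) = 8, φ(25) = 20, φ(26) = 12, φ(27) = 18, φ(28) = 12, φ(29) = 28, φ(30) = 8, φ(31) = 30, φ(32) = 16, φ(33) = 20, φ(34) = 16, φ(35) = 24, φ(36) = 12, φ(37) = 36, φ(38) = 18, φ(39) = 24, φ(40) = 16, φ(41) = 40, φ(42) = 12, φ(43) = 42, φ(44) = 20, φ(45) = 24, φ(46) = 22, φ(47) = 46, φ(48) = 16, φ(49) = 42, φ(50) = 20, φ(51) = 32, φ(52) = 24, φ(53) = 52, φ(54) = 18, φ(55) = 40, φ(56) = 24, φ(57) = 36, φ(58) = 28, φ(59) = 58, φ(60) = 16, φ(61) = 60. Summing all 61 values: 1162. (Average order: Σ_{n ≤ x} φ(n) ~ (3/π²) x². For x = 61, (3/π²)·61² ≈ 1131.05.)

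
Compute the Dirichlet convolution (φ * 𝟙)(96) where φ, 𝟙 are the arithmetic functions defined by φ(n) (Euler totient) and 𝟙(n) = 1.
(φ * 𝟙)(96) = 96

Divisors of 96: [1, 2, 3, 4, 6, 8, 12, 16, 24, 32, 48, 96]. For each d | 96:
  d = 1: φ(1) · 𝟙(96/1) = 1 · 1 = 1
  d = 2: φ(2) · 𝟙(96/2) = 1 · 1 = 1
  d = 3: φ(3) · 𝟙(96/3) = 2 · 1 = 2
  d = 4: φ(4) · 𝟙(96/4) = 2 · 1 = 2
  d = 6: φ(6) · 𝟙(96/6) = 2 · 1 = 2
  d = 8: φ(8) · 𝟙(96/8) = 4 · 1 = 4
  d = 12: φ(12) · 𝟙(96/12) = 4 · 1 = 4
  d = 16: φ(16) · 𝟙(96/16) = 8 · 1 = 8
  d = 24: φ(24) · 𝟙(96/24) = 8 · 1 = 8
  d = 32: φ(32) · 𝟙(96/32) = 16 · 1 = 16
  d = 48: φ(48) · 𝟙(96/48) = 16 · 1 = 16
  d = 96: φ(96) · 𝟙(96/96) = 32 · 1 = 32
Summing: (φ * 𝟙)(96) = 1 + 1 + 2 + 2 + 2 + 4 + 4 + 8 + 8 + 16 + 16 + 32 = 96.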